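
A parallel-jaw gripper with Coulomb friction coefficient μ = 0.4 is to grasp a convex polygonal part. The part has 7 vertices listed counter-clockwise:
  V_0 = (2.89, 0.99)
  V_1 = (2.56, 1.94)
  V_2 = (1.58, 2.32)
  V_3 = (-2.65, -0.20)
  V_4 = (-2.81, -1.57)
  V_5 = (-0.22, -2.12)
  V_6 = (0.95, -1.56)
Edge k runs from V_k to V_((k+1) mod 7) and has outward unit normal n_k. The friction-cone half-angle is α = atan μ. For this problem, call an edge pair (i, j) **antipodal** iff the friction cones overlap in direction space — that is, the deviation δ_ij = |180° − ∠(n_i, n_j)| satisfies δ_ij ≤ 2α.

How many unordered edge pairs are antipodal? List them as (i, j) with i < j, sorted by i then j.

α = atan 0.4 = 21.80°;  2α = 43.60°
n_0 = (+0.9446, +0.3281)
n_1 = (+0.3615, +0.9324)
n_2 = (-0.5118, +0.8591)
n_3 = (-0.9932, +0.1160)
n_4 = (-0.2077, -0.9782)
n_5 = (+0.4317, -0.9020)
n_6 = (+0.7959, -0.6055)
  (0,1): δ = 130.35°  ·
  (0,2): δ = 78.37°  ·
  (0,3): δ = 25.82°  ✓
  (0,4): δ = 58.86°  ·
  (0,5): δ = 96.42°  ·
  (0,6): δ = 123.58°  ·
  (1,2): δ = 128.02°  ·
  (1,3): δ = 75.47°  ·
  (1,4): δ = 9.21°  ✓
  (1,5): δ = 46.77°  ·
  (1,6): δ = 73.93°  ·
  (2,3): δ = 127.45°  ·
  (2,4): δ = 42.77°  ✓
  (2,5): δ = 5.21°  ✓
  (2,6): δ = 21.95°  ✓
  (3,4): δ = 95.33°  ·
  (3,5): δ = 57.76°  ·
  (3,6): δ = 30.60°  ✓
  (4,5): δ = 142.43°  ·
  (4,6): δ = 115.27°  ·
  (5,6): δ = 152.84°  ·
antipodal pairs: 6

count = 6; pairs: (0,3), (1,4), (2,4), (2,5), (2,6), (3,6)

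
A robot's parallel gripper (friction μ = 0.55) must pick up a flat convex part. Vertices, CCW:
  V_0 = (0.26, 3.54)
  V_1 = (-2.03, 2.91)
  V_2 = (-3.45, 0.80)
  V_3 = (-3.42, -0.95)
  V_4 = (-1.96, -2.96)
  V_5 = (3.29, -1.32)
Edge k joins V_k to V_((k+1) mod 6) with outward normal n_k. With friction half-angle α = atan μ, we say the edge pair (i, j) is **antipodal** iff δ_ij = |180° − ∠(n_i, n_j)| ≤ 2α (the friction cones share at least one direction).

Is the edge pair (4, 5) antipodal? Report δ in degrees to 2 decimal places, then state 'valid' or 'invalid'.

δ = 75.41°, invalid

α = atan 0.55 = 28.81°;  2α = 57.62°
edge 4: e_4 = (+5.25, +1.64);  n_4 = (+0.2982, -0.9545)
edge 5: e_5 = (-3.03, +4.86);  n_5 = (+0.8486, +0.5291)
∠(n_4, n_5) = 104.59°
δ = |180° − 104.59°| = 75.41°
75.41° > 2α = 57.62°  →  invalid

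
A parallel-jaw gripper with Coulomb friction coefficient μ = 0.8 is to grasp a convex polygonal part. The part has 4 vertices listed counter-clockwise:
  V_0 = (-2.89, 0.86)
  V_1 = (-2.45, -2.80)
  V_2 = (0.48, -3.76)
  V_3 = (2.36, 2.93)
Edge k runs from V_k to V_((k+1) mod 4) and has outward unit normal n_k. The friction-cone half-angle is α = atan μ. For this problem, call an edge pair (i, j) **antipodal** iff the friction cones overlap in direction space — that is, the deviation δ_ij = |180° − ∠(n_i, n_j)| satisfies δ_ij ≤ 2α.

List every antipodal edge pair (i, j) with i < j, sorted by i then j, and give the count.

α = atan 0.8 = 38.66°;  2α = 77.32°
n_0 = (-0.9929, -0.1194)
n_1 = (-0.3114, -0.9503)
n_2 = (+0.9627, -0.2705)
n_3 = (-0.3668, +0.9303)
  (0,1): δ = 115.00°  ·
  (0,2): δ = 22.55°  ✓
  (0,3): δ = 104.66°  ·
  (1,2): δ = 87.56°  ·
  (1,3): δ = 39.66°  ✓
  (2,3): δ = 52.79°  ✓
antipodal pairs: 3

count = 3; pairs: (0,2), (1,3), (2,3)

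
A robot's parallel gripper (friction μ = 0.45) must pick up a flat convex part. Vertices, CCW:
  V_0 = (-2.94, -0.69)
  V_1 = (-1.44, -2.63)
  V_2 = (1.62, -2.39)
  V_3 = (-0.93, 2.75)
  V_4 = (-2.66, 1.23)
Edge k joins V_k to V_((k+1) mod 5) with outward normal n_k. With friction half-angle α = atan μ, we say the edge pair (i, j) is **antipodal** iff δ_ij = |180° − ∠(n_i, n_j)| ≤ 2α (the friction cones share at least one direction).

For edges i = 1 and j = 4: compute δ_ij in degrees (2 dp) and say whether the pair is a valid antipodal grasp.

α = atan 0.45 = 24.23°;  2α = 48.46°
edge 1: e_1 = (+3.06, +0.24);  n_1 = (+0.0782, -0.9969)
edge 4: e_4 = (-0.28, -1.92);  n_4 = (-0.9895, +0.1443)
∠(n_1, n_4) = 102.78°
δ = |180° − 102.78°| = 77.22°
77.22° > 2α = 48.46°  →  invalid

δ = 77.22°, invalid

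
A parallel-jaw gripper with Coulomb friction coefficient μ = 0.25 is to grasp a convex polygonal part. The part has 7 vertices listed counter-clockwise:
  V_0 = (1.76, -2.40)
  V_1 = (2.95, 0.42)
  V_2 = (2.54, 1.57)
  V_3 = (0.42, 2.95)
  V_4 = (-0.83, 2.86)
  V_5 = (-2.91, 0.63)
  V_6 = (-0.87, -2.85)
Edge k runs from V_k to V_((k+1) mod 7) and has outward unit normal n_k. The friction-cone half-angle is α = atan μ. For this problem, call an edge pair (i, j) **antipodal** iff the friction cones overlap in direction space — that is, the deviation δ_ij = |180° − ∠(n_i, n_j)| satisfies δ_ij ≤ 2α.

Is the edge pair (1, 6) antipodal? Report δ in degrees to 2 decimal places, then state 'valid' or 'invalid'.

δ = 80.09°, invalid

α = atan 0.25 = 14.04°;  2α = 28.07°
edge 1: e_1 = (-0.41, +1.15);  n_1 = (+0.9419, +0.3358)
edge 6: e_6 = (+2.63, +0.45);  n_6 = (+0.1687, -0.9857)
∠(n_1, n_6) = 99.91°
δ = |180° − 99.91°| = 80.09°
80.09° > 2α = 28.07°  →  invalid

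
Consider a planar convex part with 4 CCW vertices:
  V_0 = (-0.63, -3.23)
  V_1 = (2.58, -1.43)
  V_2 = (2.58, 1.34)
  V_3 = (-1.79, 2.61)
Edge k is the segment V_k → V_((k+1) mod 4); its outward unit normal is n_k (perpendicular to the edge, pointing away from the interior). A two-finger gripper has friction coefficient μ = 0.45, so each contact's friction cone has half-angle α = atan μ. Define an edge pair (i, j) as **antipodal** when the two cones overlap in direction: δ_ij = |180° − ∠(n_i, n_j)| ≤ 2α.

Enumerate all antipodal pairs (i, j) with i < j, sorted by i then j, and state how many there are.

count = 2; pairs: (0,2), (1,3)

α = atan 0.45 = 24.23°;  2α = 48.46°
n_0 = (+0.4891, -0.8722)
n_1 = (+1.0000, -0.0000)
n_2 = (+0.2791, +0.9603)
n_3 = (-0.9808, -0.1948)
  (0,1): δ = 119.28°  ·
  (0,2): δ = 45.49°  ✓
  (0,3): δ = 71.95°  ·
  (1,2): δ = 106.20°  ·
  (1,3): δ = 11.23°  ✓
  (2,3): δ = 62.56°  ·
antipodal pairs: 2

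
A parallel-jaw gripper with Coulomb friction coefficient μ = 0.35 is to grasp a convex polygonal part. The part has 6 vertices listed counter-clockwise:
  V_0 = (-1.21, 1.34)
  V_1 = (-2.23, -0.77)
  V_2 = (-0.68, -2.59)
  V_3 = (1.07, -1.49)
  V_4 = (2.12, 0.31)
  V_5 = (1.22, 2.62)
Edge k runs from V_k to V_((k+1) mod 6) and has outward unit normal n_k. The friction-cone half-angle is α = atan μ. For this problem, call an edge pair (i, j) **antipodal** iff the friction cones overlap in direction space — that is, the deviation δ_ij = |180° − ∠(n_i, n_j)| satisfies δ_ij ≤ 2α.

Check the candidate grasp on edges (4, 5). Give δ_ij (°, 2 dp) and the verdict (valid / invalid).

δ = 83.51°, invalid

α = atan 0.35 = 19.29°;  2α = 38.58°
edge 4: e_4 = (-0.90, +2.31);  n_4 = (+0.9318, +0.3630)
edge 5: e_5 = (-2.43, -1.28);  n_5 = (-0.4660, +0.8848)
∠(n_4, n_5) = 96.49°
δ = |180° − 96.49°| = 83.51°
83.51° > 2α = 38.58°  →  invalid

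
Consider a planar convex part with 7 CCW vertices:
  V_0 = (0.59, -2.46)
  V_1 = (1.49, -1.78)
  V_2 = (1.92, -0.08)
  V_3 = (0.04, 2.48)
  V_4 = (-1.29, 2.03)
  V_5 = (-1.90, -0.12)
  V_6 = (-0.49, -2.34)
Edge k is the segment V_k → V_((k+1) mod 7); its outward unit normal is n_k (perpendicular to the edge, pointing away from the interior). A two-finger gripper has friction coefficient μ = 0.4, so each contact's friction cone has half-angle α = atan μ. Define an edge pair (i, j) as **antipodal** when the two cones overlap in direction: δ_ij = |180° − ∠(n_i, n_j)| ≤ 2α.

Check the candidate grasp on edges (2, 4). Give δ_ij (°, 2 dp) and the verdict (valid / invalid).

α = atan 0.4 = 21.80°;  2α = 43.60°
edge 2: e_2 = (-1.88, +2.56);  n_2 = (+0.8060, +0.5919)
edge 4: e_4 = (-0.61, -2.15);  n_4 = (-0.9620, +0.2729)
∠(n_2, n_4) = 127.87°
δ = |180° − 127.87°| = 52.13°
52.13° > 2α = 43.60°  →  invalid

δ = 52.13°, invalid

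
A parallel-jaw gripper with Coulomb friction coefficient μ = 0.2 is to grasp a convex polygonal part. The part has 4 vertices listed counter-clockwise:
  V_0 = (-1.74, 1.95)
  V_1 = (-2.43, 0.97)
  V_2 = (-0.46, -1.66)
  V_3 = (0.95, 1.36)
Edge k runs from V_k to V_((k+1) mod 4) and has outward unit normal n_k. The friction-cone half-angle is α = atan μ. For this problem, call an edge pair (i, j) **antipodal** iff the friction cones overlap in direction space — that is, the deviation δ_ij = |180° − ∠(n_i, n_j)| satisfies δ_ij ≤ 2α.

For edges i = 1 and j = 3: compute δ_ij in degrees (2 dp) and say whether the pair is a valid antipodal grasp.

δ = 40.79°, invalid

α = atan 0.2 = 11.31°;  2α = 22.62°
edge 1: e_1 = (+1.97, -2.63);  n_1 = (-0.8004, -0.5995)
edge 3: e_3 = (-2.69, +0.59);  n_3 = (+0.2142, +0.9768)
∠(n_1, n_3) = 139.21°
δ = |180° − 139.21°| = 40.79°
40.79° > 2α = 22.62°  →  invalid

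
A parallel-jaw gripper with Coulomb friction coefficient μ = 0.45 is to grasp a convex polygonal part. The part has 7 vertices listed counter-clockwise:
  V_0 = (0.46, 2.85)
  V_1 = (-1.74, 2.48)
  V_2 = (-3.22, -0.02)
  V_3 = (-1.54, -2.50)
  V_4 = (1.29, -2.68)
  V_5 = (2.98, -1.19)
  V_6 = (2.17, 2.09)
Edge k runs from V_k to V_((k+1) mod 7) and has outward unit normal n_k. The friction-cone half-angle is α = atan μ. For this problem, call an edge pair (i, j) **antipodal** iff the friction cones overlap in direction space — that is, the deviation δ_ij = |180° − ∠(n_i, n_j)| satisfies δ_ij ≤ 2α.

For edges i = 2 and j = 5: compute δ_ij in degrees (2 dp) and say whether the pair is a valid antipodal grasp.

α = atan 0.45 = 24.23°;  2α = 48.46°
edge 2: e_2 = (+1.68, -2.48);  n_2 = (-0.8279, -0.5608)
edge 5: e_5 = (-0.81, +3.28);  n_5 = (+0.9708, +0.2397)
∠(n_2, n_5) = 159.76°
δ = |180° − 159.76°| = 20.24°
20.24° ≤ 2α = 48.46°  →  valid

δ = 20.24°, valid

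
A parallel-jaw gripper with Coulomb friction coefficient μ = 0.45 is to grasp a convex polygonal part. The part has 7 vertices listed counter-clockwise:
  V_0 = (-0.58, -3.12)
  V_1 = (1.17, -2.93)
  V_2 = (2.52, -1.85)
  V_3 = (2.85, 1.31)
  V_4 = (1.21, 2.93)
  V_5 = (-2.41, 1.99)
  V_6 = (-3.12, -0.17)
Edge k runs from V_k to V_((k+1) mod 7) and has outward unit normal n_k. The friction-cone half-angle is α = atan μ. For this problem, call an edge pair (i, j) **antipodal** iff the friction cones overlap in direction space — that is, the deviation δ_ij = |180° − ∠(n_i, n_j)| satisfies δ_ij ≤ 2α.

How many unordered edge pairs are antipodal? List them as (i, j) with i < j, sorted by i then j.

count = 6; pairs: (0,4), (1,4), (1,5), (2,5), (2,6), (3,6)

α = atan 0.45 = 24.23°;  2α = 48.46°
n_0 = (+0.1079, -0.9942)
n_1 = (+0.6247, -0.7809)
n_2 = (+0.9946, -0.1039)
n_3 = (+0.7028, +0.7114)
n_4 = (-0.2513, +0.9679)
n_5 = (-0.9500, +0.3123)
n_6 = (-0.7578, -0.6525)
  (0,1): δ = 147.54°  ·
  (0,2): δ = 102.16°  ·
  (0,3): δ = 50.84°  ·
  (0,4): δ = 8.36°  ✓
  (0,5): δ = 65.61°  ·
  (0,6): δ = 124.53°  ·
  (1,2): δ = 134.62°  ·
  (1,3): δ = 83.31°  ·
  (1,4): δ = 24.10°  ✓
  (1,5): δ = 33.14°  ✓
  (1,6): δ = 92.07°  ·
  (2,3): δ = 128.69°  ·
  (2,4): δ = 69.48°  ·
  (2,5): δ = 12.23°  ✓
  (2,6): δ = 46.69°  ✓
  (3,4): δ = 120.80°  ·
  (3,5): δ = 63.55°  ·
  (3,6): δ = 4.62°  ✓
  (4,5): δ = 122.75°  ·
  (4,6): δ = 63.83°  ·
  (5,6): δ = 121.08°  ·
antipodal pairs: 6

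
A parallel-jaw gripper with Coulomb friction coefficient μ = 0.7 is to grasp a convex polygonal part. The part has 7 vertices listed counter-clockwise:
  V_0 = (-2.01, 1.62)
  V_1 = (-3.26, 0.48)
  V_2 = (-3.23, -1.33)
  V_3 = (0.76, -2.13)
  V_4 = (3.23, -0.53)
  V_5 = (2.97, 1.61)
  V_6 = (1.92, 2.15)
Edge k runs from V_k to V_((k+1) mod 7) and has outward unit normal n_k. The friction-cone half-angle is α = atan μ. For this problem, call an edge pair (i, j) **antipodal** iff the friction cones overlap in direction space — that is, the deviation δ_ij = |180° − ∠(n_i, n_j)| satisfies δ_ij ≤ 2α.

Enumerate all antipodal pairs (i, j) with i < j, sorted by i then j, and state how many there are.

α = atan 0.7 = 34.99°;  2α = 69.98°
n_0 = (-0.6738, +0.7389)
n_1 = (-0.9999, -0.0166)
n_2 = (-0.1966, -0.9805)
n_3 = (+0.5437, -0.8393)
n_4 = (+0.9927, +0.1206)
n_5 = (+0.4573, +0.8893)
n_6 = (-0.1337, +0.9910)
  (0,1): δ = 131.42°  ·
  (0,2): δ = 53.70°  ✓
  (0,3): δ = 9.43°  ✓
  (0,4): δ = 54.56°  ✓
  (0,5): δ = 110.42°  ·
  (0,6): δ = 145.32°  ·
  (1,2): δ = 102.29°  ·
  (1,3): δ = 58.02°  ✓
  (1,4): δ = 5.98°  ✓
  (1,5): δ = 61.83°  ✓
  (1,6): δ = 96.73°  ·
  (2,3): δ = 135.73°  ·
  (2,4): δ = 71.74°  ·
  (2,5): δ = 15.88°  ✓
  (2,6): δ = 19.02°  ✓
  (3,4): δ = 116.01°  ·
  (3,5): δ = 60.15°  ✓
  (3,6): δ = 25.25°  ✓
  (4,5): δ = 124.14°  ·
  (4,6): δ = 89.25°  ·
  (5,6): δ = 145.10°  ·
antipodal pairs: 10

count = 10; pairs: (0,2), (0,3), (0,4), (1,3), (1,4), (1,5), (2,5), (2,6), (3,5), (3,6)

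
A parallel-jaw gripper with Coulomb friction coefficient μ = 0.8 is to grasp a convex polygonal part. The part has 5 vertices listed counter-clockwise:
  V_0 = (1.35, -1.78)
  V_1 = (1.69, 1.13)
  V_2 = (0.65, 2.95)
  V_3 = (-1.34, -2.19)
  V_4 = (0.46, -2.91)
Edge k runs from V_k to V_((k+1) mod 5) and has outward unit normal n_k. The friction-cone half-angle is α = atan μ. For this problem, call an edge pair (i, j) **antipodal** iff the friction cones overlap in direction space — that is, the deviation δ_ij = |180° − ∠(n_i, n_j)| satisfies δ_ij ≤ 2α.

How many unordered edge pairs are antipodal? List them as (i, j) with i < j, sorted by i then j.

count = 5; pairs: (0,2), (0,3), (1,2), (1,3), (2,4)

α = atan 0.8 = 38.66°;  2α = 77.32°
n_0 = (+0.9932, -0.1160)
n_1 = (+0.8682, +0.4961)
n_2 = (-0.9325, +0.3610)
n_3 = (-0.3714, -0.9285)
n_4 = (+0.7856, -0.6187)
  (0,1): δ = 143.59°  ·
  (0,2): δ = 14.50°  ✓
  (0,3): δ = 74.86°  ✓
  (0,4): δ = 148.44°  ·
  (1,2): δ = 50.91°  ✓
  (1,3): δ = 38.45°  ✓
  (1,4): δ = 112.03°  ·
  (2,3): δ = 90.64°  ·
  (2,4): δ = 17.06°  ✓
  (3,4): δ = 106.42°  ·
antipodal pairs: 5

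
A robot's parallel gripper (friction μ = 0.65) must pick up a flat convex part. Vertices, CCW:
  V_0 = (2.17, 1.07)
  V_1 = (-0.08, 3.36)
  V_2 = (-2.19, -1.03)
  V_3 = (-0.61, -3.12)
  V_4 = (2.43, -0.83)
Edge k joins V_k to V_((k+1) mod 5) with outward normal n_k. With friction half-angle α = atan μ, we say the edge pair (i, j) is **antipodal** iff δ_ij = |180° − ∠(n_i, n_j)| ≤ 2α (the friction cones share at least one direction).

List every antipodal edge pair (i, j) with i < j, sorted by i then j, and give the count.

count = 4; pairs: (0,2), (1,3), (1,4), (2,4)

α = atan 0.65 = 33.02°;  2α = 66.05°
n_0 = (+0.7133, +0.7008)
n_1 = (-0.9013, +0.4332)
n_2 = (-0.7977, -0.6030)
n_3 = (+0.6017, -0.7987)
n_4 = (+0.9908, +0.1356)
  (0,1): δ = 70.17°  ·
  (0,2): δ = 7.41°  ✓
  (0,3): δ = 82.50°  ·
  (0,4): δ = 143.30°  ·
  (1,2): δ = 117.24°  ·
  (1,3): δ = 27.34°  ✓
  (1,4): δ = 33.46°  ✓
  (2,3): δ = 90.10°  ·
  (2,4): δ = 29.30°  ✓
  (3,4): δ = 119.20°  ·
antipodal pairs: 4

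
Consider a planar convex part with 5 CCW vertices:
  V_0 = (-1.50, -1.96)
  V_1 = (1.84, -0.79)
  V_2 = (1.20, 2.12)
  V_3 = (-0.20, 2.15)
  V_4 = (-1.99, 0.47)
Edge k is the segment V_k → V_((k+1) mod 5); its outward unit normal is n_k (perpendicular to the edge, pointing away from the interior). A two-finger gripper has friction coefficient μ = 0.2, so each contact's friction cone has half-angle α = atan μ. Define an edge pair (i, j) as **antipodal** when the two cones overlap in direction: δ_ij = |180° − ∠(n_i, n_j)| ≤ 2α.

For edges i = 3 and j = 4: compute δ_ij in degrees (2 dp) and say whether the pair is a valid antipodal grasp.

δ = 121.78°, invalid

α = atan 0.2 = 11.31°;  2α = 22.62°
edge 3: e_3 = (-1.79, -1.68);  n_3 = (-0.6843, +0.7292)
edge 4: e_4 = (+0.49, -2.43);  n_4 = (-0.9803, -0.1977)
∠(n_3, n_4) = 58.22°
δ = |180° − 58.22°| = 121.78°
121.78° > 2α = 22.62°  →  invalid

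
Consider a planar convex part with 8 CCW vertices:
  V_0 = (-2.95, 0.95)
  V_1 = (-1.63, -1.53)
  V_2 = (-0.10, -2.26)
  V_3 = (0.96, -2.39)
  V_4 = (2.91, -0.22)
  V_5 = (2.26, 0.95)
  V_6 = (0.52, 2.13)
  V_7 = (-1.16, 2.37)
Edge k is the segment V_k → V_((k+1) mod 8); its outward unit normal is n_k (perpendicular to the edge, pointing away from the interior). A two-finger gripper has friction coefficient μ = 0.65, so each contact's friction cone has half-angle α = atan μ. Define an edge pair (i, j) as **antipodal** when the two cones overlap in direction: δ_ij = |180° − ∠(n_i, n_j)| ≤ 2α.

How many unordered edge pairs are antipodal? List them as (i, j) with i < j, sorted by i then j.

α = atan 0.65 = 33.02°;  2α = 66.05°
n_0 = (-0.8827, -0.4698)
n_1 = (-0.4306, -0.9025)
n_2 = (-0.1217, -0.9926)
n_3 = (+0.7438, -0.6684)
n_4 = (+0.8742, +0.4856)
n_5 = (+0.5613, +0.8276)
n_6 = (+0.1414, +0.9899)
n_7 = (-0.6215, +0.7834)
  (0,1): δ = 143.53°  ·
  (0,2): δ = 125.02°  ·
  (0,3): δ = 69.97°  ·
  (0,4): δ = 1.03°  ✓
  (0,5): δ = 27.83°  ✓
  (0,6): δ = 53.85°  ✓
  (0,7): δ = 100.40°  ·
  (1,2): δ = 161.48°  ·
  (1,3): δ = 106.44°  ·
  (1,4): δ = 35.44°  ✓
  (1,5): δ = 8.64°  ✓
  (1,6): δ = 17.38°  ✓
  (1,7): δ = 63.93°  ✓
  (2,3): δ = 124.95°  ·
  (2,4): δ = 53.95°  ✓
  (2,5): δ = 27.15°  ✓
  (2,6): δ = 1.14°  ✓
  (2,7): δ = 45.42°  ✓
  (3,4): δ = 109.00°  ·
  (3,5): δ = 82.20°  ·
  (3,6): δ = 56.19°  ✓
  (3,7): δ = 9.63°  ✓
  (4,5): δ = 153.20°  ·
  (4,6): δ = 127.18°  ·
  (4,7): δ = 80.63°  ·
  (5,6): δ = 153.99°  ·
  (5,7): δ = 107.43°  ·
  (6,7): δ = 133.45°  ·
antipodal pairs: 13

count = 13; pairs: (0,4), (0,5), (0,6), (1,4), (1,5), (1,6), (1,7), (2,4), (2,5), (2,6), (2,7), (3,6), (3,7)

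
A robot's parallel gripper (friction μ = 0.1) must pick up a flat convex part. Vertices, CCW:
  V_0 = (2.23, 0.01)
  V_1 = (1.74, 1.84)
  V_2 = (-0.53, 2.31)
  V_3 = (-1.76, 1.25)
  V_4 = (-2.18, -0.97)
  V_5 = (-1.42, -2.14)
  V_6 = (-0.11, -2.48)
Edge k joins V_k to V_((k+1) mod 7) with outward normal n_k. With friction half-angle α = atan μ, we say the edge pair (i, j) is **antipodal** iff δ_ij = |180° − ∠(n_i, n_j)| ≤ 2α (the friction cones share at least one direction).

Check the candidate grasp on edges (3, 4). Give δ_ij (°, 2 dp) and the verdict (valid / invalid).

α = atan 0.1 = 5.71°;  2α = 11.42°
edge 3: e_3 = (-0.42, -2.22);  n_3 = (-0.9826, +0.1859)
edge 4: e_4 = (+0.76, -1.17);  n_4 = (-0.8386, -0.5447)
∠(n_3, n_4) = 43.72°
δ = |180° − 43.72°| = 136.28°
136.28° > 2α = 11.42°  →  invalid

δ = 136.28°, invalid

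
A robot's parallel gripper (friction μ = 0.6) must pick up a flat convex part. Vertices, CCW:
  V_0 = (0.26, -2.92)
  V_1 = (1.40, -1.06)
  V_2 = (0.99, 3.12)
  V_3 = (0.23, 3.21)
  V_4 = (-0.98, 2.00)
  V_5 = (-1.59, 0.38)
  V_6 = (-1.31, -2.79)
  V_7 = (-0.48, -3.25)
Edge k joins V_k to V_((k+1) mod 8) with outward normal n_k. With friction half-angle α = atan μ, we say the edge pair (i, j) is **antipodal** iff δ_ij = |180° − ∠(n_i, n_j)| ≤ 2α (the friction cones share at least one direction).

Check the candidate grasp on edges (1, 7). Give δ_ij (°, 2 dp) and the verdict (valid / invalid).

α = atan 0.6 = 30.96°;  2α = 61.93°
edge 1: e_1 = (-0.41, +4.18);  n_1 = (+0.9952, +0.0976)
edge 7: e_7 = (+0.74, +0.33);  n_7 = (+0.4073, -0.9133)
∠(n_1, n_7) = 71.57°
δ = |180° − 71.57°| = 108.43°
108.43° > 2α = 61.93°  →  invalid

δ = 108.43°, invalid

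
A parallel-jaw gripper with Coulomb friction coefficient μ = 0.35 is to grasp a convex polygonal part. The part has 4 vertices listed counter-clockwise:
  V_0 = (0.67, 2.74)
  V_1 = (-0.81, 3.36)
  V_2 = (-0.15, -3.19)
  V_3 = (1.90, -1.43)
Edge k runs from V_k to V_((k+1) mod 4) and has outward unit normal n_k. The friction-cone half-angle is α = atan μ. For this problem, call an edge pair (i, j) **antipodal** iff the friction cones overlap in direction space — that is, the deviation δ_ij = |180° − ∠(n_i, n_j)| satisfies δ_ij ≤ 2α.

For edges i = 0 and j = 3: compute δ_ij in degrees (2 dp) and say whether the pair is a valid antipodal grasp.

α = atan 0.35 = 19.29°;  2α = 38.58°
edge 0: e_0 = (-1.48, +0.62);  n_0 = (+0.3864, +0.9223)
edge 3: e_3 = (-1.23, +4.17);  n_3 = (+0.9591, +0.2829)
∠(n_0, n_3) = 50.84°
δ = |180° − 50.84°| = 129.16°
129.16° > 2α = 38.58°  →  invalid

δ = 129.16°, invalid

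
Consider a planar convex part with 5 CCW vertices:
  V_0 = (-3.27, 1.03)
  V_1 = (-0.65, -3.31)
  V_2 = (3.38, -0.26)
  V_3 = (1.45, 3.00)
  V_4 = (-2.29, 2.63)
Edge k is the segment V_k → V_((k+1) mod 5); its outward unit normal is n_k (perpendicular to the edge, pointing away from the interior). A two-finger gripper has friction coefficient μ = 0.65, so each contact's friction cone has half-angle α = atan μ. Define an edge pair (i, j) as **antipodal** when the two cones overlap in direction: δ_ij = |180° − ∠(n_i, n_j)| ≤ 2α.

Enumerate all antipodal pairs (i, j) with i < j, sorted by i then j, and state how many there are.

α = atan 0.65 = 33.02°;  2α = 66.05°
n_0 = (-0.8561, -0.5168)
n_1 = (+0.6035, -0.7974)
n_2 = (+0.8605, +0.5094)
n_3 = (-0.0984, +0.9951)
n_4 = (-0.8528, +0.5223)
  (0,1): δ = 84.00°  ·
  (0,2): δ = 0.49°  ✓
  (0,3): δ = 64.53°  ✓
  (0,4): δ = 117.39°  ·
  (1,2): δ = 96.49°  ·
  (1,3): δ = 31.47°  ✓
  (1,4): δ = 21.39°  ✓
  (2,3): δ = 114.98°  ·
  (2,4): δ = 62.11°  ✓
  (3,4): δ = 127.14°  ·
antipodal pairs: 5

count = 5; pairs: (0,2), (0,3), (1,3), (1,4), (2,4)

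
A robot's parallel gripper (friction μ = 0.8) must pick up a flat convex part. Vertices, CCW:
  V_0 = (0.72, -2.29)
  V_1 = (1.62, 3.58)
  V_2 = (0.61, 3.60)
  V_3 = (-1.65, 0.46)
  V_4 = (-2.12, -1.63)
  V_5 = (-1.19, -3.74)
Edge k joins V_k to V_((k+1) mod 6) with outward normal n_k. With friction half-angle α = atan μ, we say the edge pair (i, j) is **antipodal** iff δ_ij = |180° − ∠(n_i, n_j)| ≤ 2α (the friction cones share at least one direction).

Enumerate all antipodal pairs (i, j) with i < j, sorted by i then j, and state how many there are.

α = atan 0.8 = 38.66°;  2α = 77.32°
n_0 = (+0.9884, -0.1516)
n_1 = (+0.0198, +0.9998)
n_2 = (-0.8116, +0.5842)
n_3 = (-0.9756, +0.2194)
n_4 = (-0.9151, -0.4033)
n_5 = (+0.6047, -0.7965)
  (0,1): δ = 82.42°  ·
  (0,2): δ = 27.03°  ✓
  (0,3): δ = 3.96°  ✓
  (0,4): δ = 32.50°  ✓
  (0,5): δ = 135.92°  ·
  (1,2): δ = 124.61°  ·
  (1,3): δ = 101.54°  ·
  (1,4): δ = 65.08°  ✓
  (1,5): δ = 38.34°  ✓
  (2,3): δ = 156.93°  ·
  (2,4): δ = 120.47°  ·
  (2,5): δ = 17.05°  ✓
  (3,4): δ = 143.54°  ·
  (3,5): δ = 40.12°  ✓
  (4,5): δ = 76.58°  ✓
antipodal pairs: 8

count = 8; pairs: (0,2), (0,3), (0,4), (1,4), (1,5), (2,5), (3,5), (4,5)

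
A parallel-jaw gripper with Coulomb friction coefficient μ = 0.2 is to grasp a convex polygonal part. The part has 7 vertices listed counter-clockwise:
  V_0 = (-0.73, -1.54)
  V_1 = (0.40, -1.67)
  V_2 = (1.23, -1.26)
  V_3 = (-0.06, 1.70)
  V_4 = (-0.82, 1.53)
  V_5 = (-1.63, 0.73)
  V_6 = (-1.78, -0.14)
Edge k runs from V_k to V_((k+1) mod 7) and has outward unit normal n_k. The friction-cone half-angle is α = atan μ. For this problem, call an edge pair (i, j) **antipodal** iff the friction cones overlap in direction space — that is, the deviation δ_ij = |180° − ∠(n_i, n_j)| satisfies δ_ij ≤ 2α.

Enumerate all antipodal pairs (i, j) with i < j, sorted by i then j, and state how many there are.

α = atan 0.2 = 11.31°;  2α = 22.62°
n_0 = (-0.1143, -0.9934)
n_1 = (+0.4429, -0.8966)
n_2 = (+0.9167, +0.3995)
n_3 = (-0.2183, +0.9759)
n_4 = (-0.7027, +0.7115)
n_5 = (-0.9855, +0.1699)
n_6 = (-0.8000, -0.6000)
  (0,1): δ = 147.15°  ·
  (0,2): δ = 59.89°  ·
  (0,3): δ = 19.17°  ✓
  (0,4): δ = 51.21°  ·
  (0,5): δ = 86.78°  ·
  (0,6): δ = 133.43°  ·
  (1,2): δ = 92.74°  ·
  (1,3): δ = 13.68°  ✓
  (1,4): δ = 18.36°  ✓
  (1,5): δ = 53.93°  ·
  (1,6): δ = 100.58°  ·
  (2,3): δ = 100.94°  ·
  (2,4): δ = 68.90°  ·
  (2,5): δ = 33.33°  ·
  (2,6): δ = 13.32°  ✓
  (3,4): δ = 147.96°  ·
  (3,5): δ = 112.39°  ·
  (3,6): δ = 65.74°  ·
  (4,5): δ = 144.43°  ·
  (4,6): δ = 97.77°  ·
  (5,6): δ = 133.35°  ·
antipodal pairs: 4

count = 4; pairs: (0,3), (1,3), (1,4), (2,6)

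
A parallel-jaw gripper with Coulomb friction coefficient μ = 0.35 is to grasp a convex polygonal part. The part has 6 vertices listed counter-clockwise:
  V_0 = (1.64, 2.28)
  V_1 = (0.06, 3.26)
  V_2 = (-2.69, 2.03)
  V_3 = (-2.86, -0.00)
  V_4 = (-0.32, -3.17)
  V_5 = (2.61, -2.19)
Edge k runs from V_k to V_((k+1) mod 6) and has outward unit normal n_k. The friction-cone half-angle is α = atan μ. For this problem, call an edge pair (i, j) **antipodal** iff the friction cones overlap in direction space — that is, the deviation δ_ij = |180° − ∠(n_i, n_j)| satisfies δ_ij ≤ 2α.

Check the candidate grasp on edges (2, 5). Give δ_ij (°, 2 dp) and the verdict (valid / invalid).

α = atan 0.35 = 19.29°;  2α = 38.58°
edge 2: e_2 = (-0.17, -2.03);  n_2 = (-0.9965, +0.0835)
edge 5: e_5 = (-0.97, +4.47);  n_5 = (+0.9773, +0.2121)
∠(n_2, n_5) = 162.97°
δ = |180° − 162.97°| = 17.03°
17.03° ≤ 2α = 38.58°  →  valid

δ = 17.03°, valid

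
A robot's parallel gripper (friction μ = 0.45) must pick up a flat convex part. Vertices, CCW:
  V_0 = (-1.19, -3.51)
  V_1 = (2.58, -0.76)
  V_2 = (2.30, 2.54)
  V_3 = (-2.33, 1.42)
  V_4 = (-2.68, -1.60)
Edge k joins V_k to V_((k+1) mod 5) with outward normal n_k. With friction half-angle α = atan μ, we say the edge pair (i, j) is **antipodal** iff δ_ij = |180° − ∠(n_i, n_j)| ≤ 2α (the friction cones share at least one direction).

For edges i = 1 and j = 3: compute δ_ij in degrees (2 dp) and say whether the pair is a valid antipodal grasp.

α = atan 0.45 = 24.23°;  2α = 48.46°
edge 1: e_1 = (-0.28, +3.30);  n_1 = (+0.9964, +0.0845)
edge 3: e_3 = (-0.35, -3.02);  n_3 = (-0.9934, +0.1151)
∠(n_1, n_3) = 168.54°
δ = |180° − 168.54°| = 11.46°
11.46° ≤ 2α = 48.46°  →  valid

δ = 11.46°, valid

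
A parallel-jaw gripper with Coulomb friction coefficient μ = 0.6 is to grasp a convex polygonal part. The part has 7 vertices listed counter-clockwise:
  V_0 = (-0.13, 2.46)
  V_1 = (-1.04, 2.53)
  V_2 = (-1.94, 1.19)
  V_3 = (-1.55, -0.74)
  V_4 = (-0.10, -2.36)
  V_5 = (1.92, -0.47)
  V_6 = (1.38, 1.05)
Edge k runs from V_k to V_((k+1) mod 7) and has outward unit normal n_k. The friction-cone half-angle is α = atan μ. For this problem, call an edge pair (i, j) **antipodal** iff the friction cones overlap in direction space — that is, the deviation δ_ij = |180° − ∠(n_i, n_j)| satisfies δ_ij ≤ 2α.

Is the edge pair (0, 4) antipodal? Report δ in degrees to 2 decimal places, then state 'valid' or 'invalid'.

δ = 47.49°, valid

α = atan 0.6 = 30.96°;  2α = 61.93°
edge 0: e_0 = (-0.91, +0.07);  n_0 = (+0.0767, +0.9971)
edge 4: e_4 = (+2.02, +1.89);  n_4 = (+0.6832, -0.7302)
∠(n_0, n_4) = 132.51°
δ = |180° − 132.51°| = 47.49°
47.49° ≤ 2α = 61.93°  →  valid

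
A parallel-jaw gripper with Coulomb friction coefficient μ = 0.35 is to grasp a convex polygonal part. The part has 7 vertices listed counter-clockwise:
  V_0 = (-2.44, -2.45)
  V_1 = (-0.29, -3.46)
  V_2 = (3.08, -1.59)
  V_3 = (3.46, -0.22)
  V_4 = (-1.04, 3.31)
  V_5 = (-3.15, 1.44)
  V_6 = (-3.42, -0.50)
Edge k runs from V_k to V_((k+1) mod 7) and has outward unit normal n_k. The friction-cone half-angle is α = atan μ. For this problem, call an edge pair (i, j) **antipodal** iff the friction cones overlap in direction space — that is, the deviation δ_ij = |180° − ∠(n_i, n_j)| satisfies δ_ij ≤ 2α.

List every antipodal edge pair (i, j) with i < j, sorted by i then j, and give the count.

α = atan 0.35 = 19.29°;  2α = 38.58°
n_0 = (-0.4252, -0.9051)
n_1 = (+0.4852, -0.8744)
n_2 = (+0.9636, -0.2673)
n_3 = (+0.6172, +0.7868)
n_4 = (-0.6633, +0.7484)
n_5 = (-0.9905, +0.1378)
n_6 = (-0.8935, -0.4490)
  (0,1): δ = 125.81°  ·
  (0,2): δ = 80.34°  ·
  (0,3): δ = 12.95°  ✓
  (0,4): δ = 66.71°  ·
  (0,5): δ = 107.24°  ·
  (0,6): δ = 141.85°  ·
  (1,2): δ = 134.53°  ·
  (1,3): δ = 67.14°  ·
  (1,4): δ = 12.52°  ✓
  (1,5): δ = 53.05°  ·
  (1,6): δ = 87.66°  ·
  (2,3): δ = 112.61°  ·
  (2,4): δ = 32.95°  ✓
  (2,5): δ = 7.58°  ✓
  (2,6): δ = 42.18°  ·
  (3,4): δ = 100.34°  ·
  (3,5): δ = 59.81°  ·
  (3,6): δ = 25.21°  ✓
  (4,5): δ = 139.47°  ·
  (4,6): δ = 104.87°  ·
  (5,6): δ = 145.39°  ·
antipodal pairs: 5

count = 5; pairs: (0,3), (1,4), (2,4), (2,5), (3,6)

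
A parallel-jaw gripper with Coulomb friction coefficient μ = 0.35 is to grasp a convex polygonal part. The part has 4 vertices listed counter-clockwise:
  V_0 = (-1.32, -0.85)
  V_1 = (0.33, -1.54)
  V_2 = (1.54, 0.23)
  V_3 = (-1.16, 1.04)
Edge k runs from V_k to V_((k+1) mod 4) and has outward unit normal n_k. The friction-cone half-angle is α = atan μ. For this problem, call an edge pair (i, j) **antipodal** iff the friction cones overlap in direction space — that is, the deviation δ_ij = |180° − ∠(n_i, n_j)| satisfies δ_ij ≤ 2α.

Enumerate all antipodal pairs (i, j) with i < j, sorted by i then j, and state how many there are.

α = atan 0.35 = 19.29°;  2α = 38.58°
n_0 = (-0.3858, -0.9226)
n_1 = (+0.8255, -0.5643)
n_2 = (+0.2873, +0.9578)
n_3 = (-0.9964, +0.0844)
  (0,1): δ = 101.66°  ·
  (0,2): δ = 5.99°  ✓
  (0,3): δ = 107.85°  ·
  (1,2): δ = 72.34°  ·
  (1,3): δ = 29.52°  ✓
  (2,3): δ = 78.14°  ·
antipodal pairs: 2

count = 2; pairs: (0,2), (1,3)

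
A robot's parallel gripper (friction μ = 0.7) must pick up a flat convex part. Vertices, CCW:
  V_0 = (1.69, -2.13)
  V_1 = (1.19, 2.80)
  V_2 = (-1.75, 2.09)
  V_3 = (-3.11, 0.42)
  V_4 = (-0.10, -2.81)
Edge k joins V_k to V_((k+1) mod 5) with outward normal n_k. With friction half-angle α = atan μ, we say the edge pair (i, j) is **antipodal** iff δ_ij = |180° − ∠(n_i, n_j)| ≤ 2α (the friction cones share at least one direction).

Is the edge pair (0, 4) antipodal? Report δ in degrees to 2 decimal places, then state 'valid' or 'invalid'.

δ = 105.01°, invalid

α = atan 0.7 = 34.99°;  2α = 69.98°
edge 0: e_0 = (-0.50, +4.93);  n_0 = (+0.9949, +0.1009)
edge 4: e_4 = (+1.79, +0.68);  n_4 = (+0.3551, -0.9348)
∠(n_0, n_4) = 74.99°
δ = |180° − 74.99°| = 105.01°
105.01° > 2α = 69.98°  →  invalid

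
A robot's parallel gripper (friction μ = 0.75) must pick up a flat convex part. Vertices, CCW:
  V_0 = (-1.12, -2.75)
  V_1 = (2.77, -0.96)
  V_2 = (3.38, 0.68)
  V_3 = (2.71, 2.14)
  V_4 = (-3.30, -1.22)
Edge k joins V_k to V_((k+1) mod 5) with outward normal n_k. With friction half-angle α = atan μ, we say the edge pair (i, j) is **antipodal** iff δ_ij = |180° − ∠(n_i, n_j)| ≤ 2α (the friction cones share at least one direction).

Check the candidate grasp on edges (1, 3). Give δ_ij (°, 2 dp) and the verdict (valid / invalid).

α = atan 0.75 = 36.87°;  2α = 73.74°
edge 1: e_1 = (+0.61, +1.64);  n_1 = (+0.9373, -0.3486)
edge 3: e_3 = (-6.01, -3.36);  n_3 = (-0.4880, +0.8729)
∠(n_1, n_3) = 139.61°
δ = |180° − 139.61°| = 40.39°
40.39° ≤ 2α = 73.74°  →  valid

δ = 40.39°, valid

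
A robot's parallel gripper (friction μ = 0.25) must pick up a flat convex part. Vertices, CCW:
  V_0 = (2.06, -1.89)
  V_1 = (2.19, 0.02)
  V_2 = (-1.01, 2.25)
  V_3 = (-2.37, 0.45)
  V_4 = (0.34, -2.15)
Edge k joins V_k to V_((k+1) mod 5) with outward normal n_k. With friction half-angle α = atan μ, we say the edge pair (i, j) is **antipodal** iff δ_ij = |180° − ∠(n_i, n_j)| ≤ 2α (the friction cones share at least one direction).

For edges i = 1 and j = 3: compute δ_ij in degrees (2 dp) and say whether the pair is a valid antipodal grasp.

α = atan 0.25 = 14.04°;  2α = 28.07°
edge 1: e_1 = (-3.20, +2.23);  n_1 = (+0.5717, +0.8204)
edge 3: e_3 = (+2.71, -2.60);  n_3 = (-0.6923, -0.7216)
∠(n_1, n_3) = 171.06°
δ = |180° − 171.06°| = 8.94°
8.94° ≤ 2α = 28.07°  →  valid

δ = 8.94°, valid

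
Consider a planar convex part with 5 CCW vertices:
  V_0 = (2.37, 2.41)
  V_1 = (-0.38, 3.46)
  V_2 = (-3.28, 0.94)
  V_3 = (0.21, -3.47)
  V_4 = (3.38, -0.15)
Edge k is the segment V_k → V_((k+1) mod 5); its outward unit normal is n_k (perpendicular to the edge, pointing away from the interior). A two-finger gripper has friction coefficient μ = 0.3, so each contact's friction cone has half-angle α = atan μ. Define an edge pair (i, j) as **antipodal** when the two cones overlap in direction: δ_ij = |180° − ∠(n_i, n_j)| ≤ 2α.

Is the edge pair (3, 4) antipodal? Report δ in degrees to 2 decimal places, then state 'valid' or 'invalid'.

δ = 114.79°, invalid

α = atan 0.3 = 16.70°;  2α = 33.40°
edge 3: e_3 = (+3.17, +3.32);  n_3 = (+0.7233, -0.6906)
edge 4: e_4 = (-1.01, +2.56);  n_4 = (+0.9302, +0.3670)
∠(n_3, n_4) = 65.21°
δ = |180° − 65.21°| = 114.79°
114.79° > 2α = 33.40°  →  invalid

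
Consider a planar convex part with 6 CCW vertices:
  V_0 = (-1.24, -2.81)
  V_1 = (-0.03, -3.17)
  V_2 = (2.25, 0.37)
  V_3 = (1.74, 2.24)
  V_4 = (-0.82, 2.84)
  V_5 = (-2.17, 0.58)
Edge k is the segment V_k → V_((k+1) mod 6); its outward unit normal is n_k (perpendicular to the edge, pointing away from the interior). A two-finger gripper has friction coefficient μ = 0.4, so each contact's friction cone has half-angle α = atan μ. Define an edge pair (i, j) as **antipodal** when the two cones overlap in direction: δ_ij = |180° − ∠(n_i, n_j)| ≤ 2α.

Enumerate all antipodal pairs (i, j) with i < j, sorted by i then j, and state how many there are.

α = atan 0.4 = 21.80°;  2α = 43.60°
n_0 = (-0.2852, -0.9585)
n_1 = (+0.8407, -0.5415)
n_2 = (+0.9648, +0.2631)
n_3 = (+0.2282, +0.9736)
n_4 = (-0.8585, +0.5128)
n_5 = (-0.9644, -0.2646)
  (0,1): δ = 106.22°  ·
  (0,2): δ = 58.18°  ·
  (0,3): δ = 3.38°  ✓
  (0,4): δ = 75.72°  ·
  (0,5): δ = 121.91°  ·
  (1,2): δ = 131.96°  ·
  (1,3): δ = 70.41°  ·
  (1,4): δ = 1.93°  ✓
  (1,5): δ = 48.13°  ·
  (2,3): δ = 118.45°  ·
  (2,4): δ = 46.11°  ·
  (2,5): δ = 0.09°  ✓
  (3,4): δ = 107.66°  ·
  (3,5): δ = 61.47°  ·
  (4,5): δ = 133.81°  ·
antipodal pairs: 3

count = 3; pairs: (0,3), (1,4), (2,5)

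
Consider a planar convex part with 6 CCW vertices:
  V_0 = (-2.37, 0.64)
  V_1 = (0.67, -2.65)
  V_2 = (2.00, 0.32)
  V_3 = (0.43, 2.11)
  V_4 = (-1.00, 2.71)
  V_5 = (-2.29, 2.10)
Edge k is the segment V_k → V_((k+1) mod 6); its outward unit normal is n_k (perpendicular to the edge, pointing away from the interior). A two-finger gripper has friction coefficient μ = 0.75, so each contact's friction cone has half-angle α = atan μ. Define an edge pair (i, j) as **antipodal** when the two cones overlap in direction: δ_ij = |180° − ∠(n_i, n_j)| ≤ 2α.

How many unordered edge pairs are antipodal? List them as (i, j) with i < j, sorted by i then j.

α = atan 0.75 = 36.87°;  2α = 73.74°
n_0 = (-0.7345, -0.6787)
n_1 = (+0.9127, -0.4087)
n_2 = (+0.7518, +0.6594)
n_3 = (+0.3869, +0.9221)
n_4 = (-0.4275, +0.9040)
n_5 = (-0.9985, +0.0547)
  (0,1): δ = 66.86°  ✓
  (0,2): δ = 1.48°  ✓
  (0,3): δ = 24.50°  ✓
  (0,4): δ = 72.57°  ✓
  (0,5): δ = 134.13°  ·
  (1,2): δ = 114.62°  ·
  (1,3): δ = 88.64°  ·
  (1,4): δ = 40.57°  ✓
  (1,5): δ = 20.99°  ✓
  (2,3): δ = 154.02°  ·
  (2,4): δ = 105.95°  ·
  (2,5): δ = 44.39°  ✓
  (3,4): δ = 131.93°  ·
  (3,5): δ = 70.37°  ✓
  (4,5): δ = 118.44°  ·
antipodal pairs: 8

count = 8; pairs: (0,1), (0,2), (0,3), (0,4), (1,4), (1,5), (2,5), (3,5)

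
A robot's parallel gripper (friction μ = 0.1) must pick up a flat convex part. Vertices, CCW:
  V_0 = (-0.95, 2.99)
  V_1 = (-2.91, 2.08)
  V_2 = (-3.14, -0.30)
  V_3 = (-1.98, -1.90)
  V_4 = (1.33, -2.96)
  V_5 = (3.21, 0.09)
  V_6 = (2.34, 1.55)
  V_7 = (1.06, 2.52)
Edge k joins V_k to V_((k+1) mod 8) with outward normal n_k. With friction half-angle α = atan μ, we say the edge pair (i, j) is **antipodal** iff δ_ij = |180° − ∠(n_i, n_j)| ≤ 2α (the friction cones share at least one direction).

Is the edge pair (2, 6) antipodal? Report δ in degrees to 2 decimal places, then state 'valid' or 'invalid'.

α = atan 0.1 = 5.71°;  2α = 11.42°
edge 2: e_2 = (+1.16, -1.60);  n_2 = (-0.8096, -0.5870)
edge 6: e_6 = (-1.28, +0.97);  n_6 = (+0.6040, +0.7970)
∠(n_2, n_6) = 163.10°
δ = |180° − 163.10°| = 16.90°
16.90° > 2α = 11.42°  →  invalid

δ = 16.90°, invalid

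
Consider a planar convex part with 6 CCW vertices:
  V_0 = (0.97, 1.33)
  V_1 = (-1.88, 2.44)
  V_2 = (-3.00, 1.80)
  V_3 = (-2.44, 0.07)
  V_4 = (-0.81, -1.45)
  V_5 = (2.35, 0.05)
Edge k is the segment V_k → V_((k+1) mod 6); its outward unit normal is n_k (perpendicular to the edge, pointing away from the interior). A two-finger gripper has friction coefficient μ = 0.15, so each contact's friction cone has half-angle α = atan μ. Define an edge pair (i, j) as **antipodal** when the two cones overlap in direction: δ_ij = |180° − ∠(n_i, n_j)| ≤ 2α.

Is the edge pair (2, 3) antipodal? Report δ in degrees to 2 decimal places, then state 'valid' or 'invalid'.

α = atan 0.15 = 8.53°;  2α = 17.06°
edge 2: e_2 = (+0.56, -1.73);  n_2 = (-0.9514, -0.3080)
edge 3: e_3 = (+1.63, -1.52);  n_3 = (-0.6820, -0.7314)
∠(n_2, n_3) = 29.06°
δ = |180° − 29.06°| = 150.94°
150.94° > 2α = 17.06°  →  invalid

δ = 150.94°, invalid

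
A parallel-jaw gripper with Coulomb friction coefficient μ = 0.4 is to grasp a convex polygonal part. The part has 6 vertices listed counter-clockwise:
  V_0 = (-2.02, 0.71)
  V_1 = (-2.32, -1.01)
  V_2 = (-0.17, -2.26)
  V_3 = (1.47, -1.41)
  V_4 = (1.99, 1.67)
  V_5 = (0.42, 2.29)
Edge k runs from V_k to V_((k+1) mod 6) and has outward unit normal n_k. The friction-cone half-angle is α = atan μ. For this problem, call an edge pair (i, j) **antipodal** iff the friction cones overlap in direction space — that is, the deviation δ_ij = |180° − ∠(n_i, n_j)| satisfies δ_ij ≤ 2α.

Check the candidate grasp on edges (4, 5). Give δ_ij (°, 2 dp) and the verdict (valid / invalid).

δ = 125.53°, invalid

α = atan 0.4 = 21.80°;  2α = 43.60°
edge 4: e_4 = (-1.57, +0.62);  n_4 = (+0.3673, +0.9301)
edge 5: e_5 = (-2.44, -1.58);  n_5 = (-0.5435, +0.8394)
∠(n_4, n_5) = 54.47°
δ = |180° − 54.47°| = 125.53°
125.53° > 2α = 43.60°  →  invalid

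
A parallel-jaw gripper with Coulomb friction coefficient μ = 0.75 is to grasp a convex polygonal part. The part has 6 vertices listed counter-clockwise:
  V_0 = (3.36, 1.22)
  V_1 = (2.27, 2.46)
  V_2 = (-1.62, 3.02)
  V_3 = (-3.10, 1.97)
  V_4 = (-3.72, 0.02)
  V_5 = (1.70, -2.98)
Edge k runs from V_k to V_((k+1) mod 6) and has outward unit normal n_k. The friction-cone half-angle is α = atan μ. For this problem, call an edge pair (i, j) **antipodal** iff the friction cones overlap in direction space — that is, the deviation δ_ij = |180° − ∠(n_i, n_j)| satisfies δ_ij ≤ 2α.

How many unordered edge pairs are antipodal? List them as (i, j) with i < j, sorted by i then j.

α = atan 0.75 = 36.87°;  2α = 73.74°
n_0 = (+0.7511, +0.6602)
n_1 = (+0.1425, +0.9898)
n_2 = (-0.5786, +0.8156)
n_3 = (-0.9530, +0.3030)
n_4 = (-0.4843, -0.8749)
n_5 = (+0.9300, -0.3676)
  (0,1): δ = 139.51°  ·
  (0,2): δ = 95.96°  ·
  (0,3): δ = 58.95°  ✓
  (0,4): δ = 19.72°  ✓
  (0,5): δ = 117.12°  ·
  (1,2): δ = 136.45°  ·
  (1,3): δ = 99.45°  ·
  (1,4): δ = 20.77°  ✓
  (1,5): δ = 76.63°  ·
  (2,3): δ = 142.99°  ·
  (2,4): δ = 64.32°  ✓
  (2,5): δ = 33.08°  ✓
  (3,4): δ = 101.33°  ·
  (3,5): δ = 3.93°  ✓
  (4,5): δ = 82.60°  ·
antipodal pairs: 6

count = 6; pairs: (0,3), (0,4), (1,4), (2,4), (2,5), (3,5)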